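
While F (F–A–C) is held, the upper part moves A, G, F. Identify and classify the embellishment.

The harmony at that moment is F major triad (F, A, C); G is not a chord tone.
It is approached by step down from A and left by step down to F.
Step in, step out in the same direction — a passing tone.

G is a passing tone.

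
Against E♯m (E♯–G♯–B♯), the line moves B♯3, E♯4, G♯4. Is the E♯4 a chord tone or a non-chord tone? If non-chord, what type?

E# minor triad contains E♯, G♯, B♯; E♯ is the root, so it is a chord tone.

Chord tone (the root of E# minor triad).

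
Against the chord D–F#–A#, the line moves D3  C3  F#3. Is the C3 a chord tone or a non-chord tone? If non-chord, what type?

Non-chord tone — an escape tone.

The harmony at that moment is D augmented triad (D, F#, A#); C3 is not a chord tone.
It is approached by step down from D3 and left by leap up to F#3.
Step in, leap out — an escape tone.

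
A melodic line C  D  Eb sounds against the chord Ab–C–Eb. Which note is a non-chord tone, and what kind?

The harmony at that moment is Ab major triad (Ab, C, Eb); D is not a chord tone.
It is approached by step up from C and left by step up to Eb.
Step in, step out in the same direction — a passing tone.

D is a passing tone.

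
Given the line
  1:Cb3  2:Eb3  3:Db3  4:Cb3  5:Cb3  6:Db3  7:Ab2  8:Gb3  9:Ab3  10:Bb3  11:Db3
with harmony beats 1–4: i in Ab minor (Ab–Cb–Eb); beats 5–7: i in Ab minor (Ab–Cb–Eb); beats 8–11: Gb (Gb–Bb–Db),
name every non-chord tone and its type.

Db3 (beat 3) — passing tone; Db3 (beat 6) — escape tone; Ab3 (beat 9) — passing tone.

The harmony at that moment is Ab minor triad (Ab, Cb, Eb); Db3 is not a chord tone.
It is approached by step down from Eb3 and left by step down to Cb3.
Step in, step out in the same direction — a passing tone.
The harmony at that moment is Ab minor triad (Ab, Cb, Eb); Db3 is not a chord tone.
It is approached by step up from Cb3 and left by leap down to Ab2.
Step in, leap out — an escape tone.
The harmony at that moment is Gb major triad (Gb, Bb, Db); Ab3 is not a chord tone.
It is approached by step up from Gb3 and left by step up to Bb3.
Step in, step out in the same direction — a passing tone.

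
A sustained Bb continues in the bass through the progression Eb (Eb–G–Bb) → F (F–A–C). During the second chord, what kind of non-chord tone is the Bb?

The harmony at that moment is F major triad (F, A, C); Bb is not a chord tone.
It is held over (the same pitch as the preceding Bb) and then sustained as the same pitch into the next harmony.
Sustained through a change of harmony — a pedal tone.

Pedal tone (pedal point).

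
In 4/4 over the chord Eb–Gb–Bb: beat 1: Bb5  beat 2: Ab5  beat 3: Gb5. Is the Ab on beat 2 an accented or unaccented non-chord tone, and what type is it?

Unaccented passing tone.

The harmony at that moment is Eb minor triad (Eb, Gb, Bb); Ab5 is not a chord tone.
It is approached by step down from Bb5 and left by step down to Gb5.
Step in, step out in the same direction — a passing tone.
It falls on a weak beat, so it is unaccented.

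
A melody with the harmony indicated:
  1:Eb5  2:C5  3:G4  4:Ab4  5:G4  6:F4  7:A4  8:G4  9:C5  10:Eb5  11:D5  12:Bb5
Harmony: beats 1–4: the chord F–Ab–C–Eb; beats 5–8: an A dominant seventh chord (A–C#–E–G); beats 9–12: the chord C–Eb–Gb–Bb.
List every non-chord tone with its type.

The harmony at that moment is F minor seventh chord (F, Ab, C, Eb); G4 is not a chord tone.
It is approached by leap down from C5 and left by step up to Ab4.
Leap in, step out — an appoggiatura.
The harmony at that moment is A dominant seventh chord (A, C#, E, G); F4 is not a chord tone.
It is approached by step down from G4 and left by leap up to A4.
Step in, leap out — an escape tone.
The harmony at that moment is C half-diminished seventh chord (C, Eb, Gb, Bb); D5 is not a chord tone.
It is approached by step down from Eb5 and left by leap up to Bb5.
Step in, leap out — an escape tone.

G4 (beat 3) — appoggiatura; F4 (beat 6) — escape tone; D5 (beat 11) — escape tone.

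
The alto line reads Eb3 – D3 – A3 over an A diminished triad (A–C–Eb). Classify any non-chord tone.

D3 is an escape tone.

The harmony at that moment is A diminished triad (A, C, Eb); D3 is not a chord tone.
It is approached by step down from Eb3 and left by leap up to A3.
Step in, leap out — an escape tone.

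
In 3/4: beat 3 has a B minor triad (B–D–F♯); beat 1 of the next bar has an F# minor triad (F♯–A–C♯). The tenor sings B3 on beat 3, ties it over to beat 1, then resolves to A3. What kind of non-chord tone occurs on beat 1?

Suspension.

The harmony at that moment is F♯ minor triad (F♯, A, C♯); B3 is not a chord tone.
It is held over (the same pitch as the preceding B3) and left by step down to A3.
Held over from the previous chord and resolving down by step — a suspension.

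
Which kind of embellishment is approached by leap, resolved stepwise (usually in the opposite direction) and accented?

Appoggiatura.

Approach: by leap. Departure: by step. Metric position: strong.
Leap in, step out, in a metrically strong position — an appoggiatura. (It is the mirror image of the escape tone, which steps in and leaps out from a weak position.)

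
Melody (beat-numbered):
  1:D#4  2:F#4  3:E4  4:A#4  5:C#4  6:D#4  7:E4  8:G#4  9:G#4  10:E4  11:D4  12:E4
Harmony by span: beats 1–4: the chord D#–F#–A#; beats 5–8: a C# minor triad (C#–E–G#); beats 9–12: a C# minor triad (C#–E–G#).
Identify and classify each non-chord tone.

The harmony at that moment is D# minor triad (D#, F#, A#); E4 is not a chord tone.
It is approached by step down from F#4 and left by leap up to A#4.
Step in, leap out — an escape tone.
The harmony at that moment is C# minor triad (C#, E, G#); D#4 is not a chord tone.
It is approached by step up from C#4 and left by step up to E4.
Step in, step out in the same direction — a passing tone.
The harmony at that moment is C# minor triad (C#, E, G#); D4 is not a chord tone.
It is approached by step down from E4 and left by step up to E4.
Step away and step back to the same note — a neighbor tone (lower neighbor).

E4 (beat 3) — escape tone; D#4 (beat 6) — passing tone; D4 (beat 11) — neighbor tone.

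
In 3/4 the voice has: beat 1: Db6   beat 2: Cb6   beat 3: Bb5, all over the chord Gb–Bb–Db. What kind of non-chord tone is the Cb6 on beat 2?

The harmony at that moment is Gb major triad (Gb, Bb, Db); Cb6 is not a chord tone.
It is approached by step down from Db6 and left by step down to Bb5.
Step in, step out in the same direction — a passing tone.

Passing tone.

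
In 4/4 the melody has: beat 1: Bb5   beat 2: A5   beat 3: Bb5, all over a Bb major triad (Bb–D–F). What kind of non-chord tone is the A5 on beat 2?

Lower neighbor tone.

The harmony at that moment is Bb major triad (Bb, D, F); A5 is not a chord tone.
It is approached by step down from Bb5 and left by step up to Bb5.
Step away and step back to the same note — a neighbor tone (lower neighbor).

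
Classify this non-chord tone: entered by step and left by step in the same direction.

Approach: by step. Departure: by step, continuing in the same direction.
Stepwise on both sides with no change of direction means the note fills in the space between two different chord tones — a passing tone. (Had it turned back to its starting note it would be a neighbor tone instead.)

Passing tone.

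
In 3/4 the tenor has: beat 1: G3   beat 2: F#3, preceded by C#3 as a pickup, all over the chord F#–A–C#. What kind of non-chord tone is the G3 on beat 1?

Appoggiatura.

The harmony at that moment is F# minor triad (F#, A, C#); G3 is not a chord tone.
It is approached by leap up from C#3 and left by step down to F#3.
Leap in, step out, metrically accented — an appoggiatura.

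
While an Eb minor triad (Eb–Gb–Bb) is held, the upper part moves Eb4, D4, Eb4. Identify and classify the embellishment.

The harmony at that moment is Eb minor triad (Eb, Gb, Bb); D4 is not a chord tone.
It is approached by step down from Eb4 and left by step up to Eb4.
Step away and step back to the same note — a neighbor tone (lower neighbor).

D4 is a neighbor tone.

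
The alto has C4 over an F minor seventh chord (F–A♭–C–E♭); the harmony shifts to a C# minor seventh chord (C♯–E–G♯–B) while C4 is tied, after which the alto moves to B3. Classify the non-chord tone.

C4 is a suspension.

The harmony at that moment is C♯ minor seventh chord (C♯, E, G♯, B); C4 is not a chord tone.
It is held over (the same pitch as the preceding C4) and left by step down to B3.
Held over from the previous chord and resolving down by step — a suspension.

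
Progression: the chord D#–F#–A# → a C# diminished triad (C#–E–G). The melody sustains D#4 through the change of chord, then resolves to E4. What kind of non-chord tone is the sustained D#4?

D#4 is a retardation.

The harmony at that moment is C# diminished triad (C#, E, G); D#4 is not a chord tone.
It is held over (the same pitch as the preceding D#4) and left by step up to E4.
Held over from the previous chord and resolving up by step — a retardation.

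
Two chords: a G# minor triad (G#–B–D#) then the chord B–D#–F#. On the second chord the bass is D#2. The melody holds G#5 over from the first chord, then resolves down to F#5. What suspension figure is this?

At the second chord the bass is D#2. The suspended G#5 lies a fourth above the bass; after resolving down by step to F#5, the interval above the bass becomes a third.
Suspension figures are named by those two intervals: 4–3.

4–3 suspension.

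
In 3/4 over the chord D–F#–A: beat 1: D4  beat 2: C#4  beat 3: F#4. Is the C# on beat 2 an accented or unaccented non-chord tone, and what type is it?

The harmony at that moment is D major triad (D, F#, A); C#4 is not a chord tone.
It is approached by step down from D4 and left by leap up to F#4.
Step in, leap out — an escape tone.
It falls on a weak beat, so it is unaccented.

Unaccented escape tone.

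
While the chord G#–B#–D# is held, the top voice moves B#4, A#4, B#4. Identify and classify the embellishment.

The harmony at that moment is G# major triad (G#, B#, D#); A#4 is not a chord tone.
It is approached by step down from B#4 and left by step up to B#4.
Step away and step back to the same note — a neighbor tone (lower neighbor).

A#4 is a neighbor tone.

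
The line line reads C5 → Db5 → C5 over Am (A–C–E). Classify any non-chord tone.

Db5 is a neighbor tone.

The harmony at that moment is A minor triad (A, C, E); Db5 is not a chord tone.
It is approached by step up from C5 and left by step down to C5.
Step away and step back to the same note — a neighbor tone (upper neighbor).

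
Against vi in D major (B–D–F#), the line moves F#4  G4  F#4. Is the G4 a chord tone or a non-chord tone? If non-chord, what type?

The harmony at that moment is B minor triad (B, D, F#); G4 is not a chord tone.
It is approached by step up from F#4 and left by step down to F#4.
Step away and step back to the same note — a neighbor tone (upper neighbor).

Non-chord tone — a neighbor tone.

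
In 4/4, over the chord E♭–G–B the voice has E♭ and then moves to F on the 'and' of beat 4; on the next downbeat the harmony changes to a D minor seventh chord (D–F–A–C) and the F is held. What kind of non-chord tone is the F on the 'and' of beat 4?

Anticipation.

The harmony at that moment is E♭ augmented triad (E♭, G, B); F is not a chord tone.
It is approached by step up from E♭ and then sustained as the same pitch into the next harmony.
Arriving early and becoming a chord tone when the harmony changes — an anticipation.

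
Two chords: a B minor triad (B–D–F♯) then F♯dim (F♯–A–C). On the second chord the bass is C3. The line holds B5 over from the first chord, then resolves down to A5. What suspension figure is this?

7–6 suspension.

At the second chord the bass is C3. The suspended B5 lies a seventh above the bass; after resolving down by step to A5, the interval above the bass becomes a sixth.
Suspension figures are named by those two intervals: 7–6.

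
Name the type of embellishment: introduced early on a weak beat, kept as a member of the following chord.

Anticipation.

Approach: ahead of the chord change (typically by step), so it is dissonant against the current harmony. Departure: none — the same pitch is restated or held and is a chord tone of the new harmony.
Dissonant first, consonant once the harmony catches up: the note simply arrives early — an anticipation. (The reverse timing, consonant first and dissonant after the change, would be a suspension or retardation.)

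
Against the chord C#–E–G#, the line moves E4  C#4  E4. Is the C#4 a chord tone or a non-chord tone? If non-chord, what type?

Chord tone (the root of C# minor triad).

C# minor triad contains C#, E, G#; C# is the root, so it is a chord tone.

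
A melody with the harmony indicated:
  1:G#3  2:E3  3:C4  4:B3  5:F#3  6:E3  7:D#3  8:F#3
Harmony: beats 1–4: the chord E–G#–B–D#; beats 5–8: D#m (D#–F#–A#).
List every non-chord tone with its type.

The harmony at that moment is E major seventh chord (E, G#, B, D#); C4 is not a chord tone.
It is approached by leap up from E3 and left by step down to B3.
Leap in, step out — an appoggiatura.
The harmony at that moment is D# minor triad (D#, F#, A#); E3 is not a chord tone.
It is approached by step down from F#3 and left by step down to D#3.
Step in, step out in the same direction — a passing tone.

C4 (beat 3) — appoggiatura; E3 (beat 6) — passing tone.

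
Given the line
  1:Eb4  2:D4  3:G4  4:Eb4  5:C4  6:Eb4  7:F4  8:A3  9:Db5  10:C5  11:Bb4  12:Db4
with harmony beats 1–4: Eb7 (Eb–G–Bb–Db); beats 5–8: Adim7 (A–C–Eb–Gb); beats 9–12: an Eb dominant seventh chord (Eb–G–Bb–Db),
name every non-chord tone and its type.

The harmony at that moment is Eb dominant seventh chord (Eb, G, Bb, Db); D4 is not a chord tone.
It is approached by step down from Eb4 and left by leap up to G4.
Step in, leap out — an escape tone.
The harmony at that moment is A diminished seventh chord (A, C, Eb, Gb); F4 is not a chord tone.
It is approached by step up from Eb4 and left by leap down to A3.
Step in, leap out — an escape tone.
The harmony at that moment is Eb dominant seventh chord (Eb, G, Bb, Db); C5 is not a chord tone.
It is approached by step down from Db5 and left by step down to Bb4.
Step in, step out in the same direction — a passing tone.

D4 (beat 2) — escape tone; F4 (beat 7) — escape tone; C5 (beat 10) — passing tone.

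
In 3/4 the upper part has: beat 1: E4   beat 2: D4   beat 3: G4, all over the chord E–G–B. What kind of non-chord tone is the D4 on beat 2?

The harmony at that moment is E minor triad (E, G, B); D4 is not a chord tone.
It is approached by step down from E4 and left by leap up to G4.
Step in, leap out, on a weak beat — an escape tone.

Escape tone.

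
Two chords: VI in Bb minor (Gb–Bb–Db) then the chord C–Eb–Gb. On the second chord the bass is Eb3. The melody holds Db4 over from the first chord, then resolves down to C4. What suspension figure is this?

At the second chord the bass is Eb3. The suspended Db4 lies a seventh above the bass; after resolving down by step to C4, the interval above the bass becomes a sixth.
Suspension figures are named by those two intervals: 7–6.

7–6 suspension.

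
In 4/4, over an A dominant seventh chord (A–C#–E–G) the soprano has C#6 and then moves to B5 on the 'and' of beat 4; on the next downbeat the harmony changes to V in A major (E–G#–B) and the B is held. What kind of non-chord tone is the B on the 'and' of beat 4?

Anticipation.

The harmony at that moment is A dominant seventh chord (A, C#, E, G); B5 is not a chord tone.
It is approached by step down from C#6 and then sustained as the same pitch into the next harmony.
Arriving early and becoming a chord tone when the harmony changes — an anticipation.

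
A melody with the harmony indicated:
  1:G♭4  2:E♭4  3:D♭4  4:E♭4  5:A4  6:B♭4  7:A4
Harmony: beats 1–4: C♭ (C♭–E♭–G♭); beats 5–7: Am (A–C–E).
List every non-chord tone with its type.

D♭4 (beat 3) — neighbor tone; B♭4 (beat 6) — neighbor tone.

The harmony at that moment is C♭ major triad (C♭, E♭, G♭); D♭4 is not a chord tone.
It is approached by step down from E♭4 and left by step up to E♭4.
Step away and step back to the same note — a neighbor tone (lower neighbor).
The harmony at that moment is A minor triad (A, C, E); B♭4 is not a chord tone.
It is approached by step up from A4 and left by step down to A4.
Step away and step back to the same note — a neighbor tone (upper neighbor).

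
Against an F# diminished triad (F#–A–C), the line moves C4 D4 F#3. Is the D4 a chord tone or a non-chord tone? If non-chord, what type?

The harmony at that moment is F# diminished triad (F#, A, C); D4 is not a chord tone.
It is approached by step up from C4 and left by leap down to F#3.
Step in, leap out — an escape tone.

Non-chord tone — an escape tone.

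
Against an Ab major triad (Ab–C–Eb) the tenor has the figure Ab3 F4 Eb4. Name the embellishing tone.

The harmony at that moment is Ab major triad (Ab, C, Eb); F4 is not a chord tone.
It is approached by leap up from Ab3 and left by step down to Eb4.
Leap in, step out — an appoggiatura.

F4 is an appoggiatura.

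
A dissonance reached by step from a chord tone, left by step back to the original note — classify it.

Neighbor tone.

Approach: by step. Departure: by step in the opposite direction, back to the starting pitch.
Stepwise on both sides but reversing to return to the same chord tone — a neighbor tone. (Had it continued onward in the same direction it would be a passing tone instead.)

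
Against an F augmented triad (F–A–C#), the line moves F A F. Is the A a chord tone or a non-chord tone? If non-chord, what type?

Chord tone (the third of F augmented triad).

F augmented triad contains F, A, C#; A is the third, so it is a chord tone.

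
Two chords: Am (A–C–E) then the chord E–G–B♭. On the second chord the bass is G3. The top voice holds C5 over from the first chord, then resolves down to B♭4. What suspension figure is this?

4–3 suspension.

At the second chord the bass is G3. The suspended C5 lies a fourth above the bass; after resolving down by step to B♭4, the interval above the bass becomes a third.
Suspension figures are named by those two intervals: 4–3.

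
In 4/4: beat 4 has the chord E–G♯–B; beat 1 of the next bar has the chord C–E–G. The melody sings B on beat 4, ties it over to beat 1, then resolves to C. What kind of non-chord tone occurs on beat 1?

The harmony at that moment is C major triad (C, E, G); B is not a chord tone.
It is held over (the same pitch as the preceding B) and left by step up to C.
Held over from the previous chord and resolving up by step — a retardation.

Retardation.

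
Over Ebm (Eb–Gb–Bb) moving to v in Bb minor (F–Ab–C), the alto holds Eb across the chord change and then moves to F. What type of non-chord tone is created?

Eb is a retardation.

The harmony at that moment is F minor triad (F, Ab, C); Eb is not a chord tone.
It is held over (the same pitch as the preceding Eb) and left by step up to F.
Held over from the previous chord and resolving up by step — a retardation.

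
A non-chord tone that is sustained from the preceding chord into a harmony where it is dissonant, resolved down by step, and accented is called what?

Approach: by preparation — the pitch is first a chord tone, then held (tied or repeated) while the harmony changes under it. Departure: down by step. Metric position: strong.
A prepared dissonance that resolves downward by step — a suspension. (The same figure resolving upward would be a retardation.)

Suspension.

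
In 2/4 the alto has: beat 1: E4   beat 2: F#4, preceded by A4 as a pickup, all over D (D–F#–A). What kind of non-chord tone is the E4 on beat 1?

Appoggiatura.

The harmony at that moment is D major triad (D, F#, A); E4 is not a chord tone.
It is approached by leap down from A4 and left by step up to F#4.
Leap in, step out, metrically accented — an appoggiatura.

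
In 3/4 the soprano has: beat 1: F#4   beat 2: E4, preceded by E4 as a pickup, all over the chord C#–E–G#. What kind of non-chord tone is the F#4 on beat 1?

The harmony at that moment is C# minor triad (C#, E, G#); F#4 is not a chord tone.
It is approached by step up from E4 and left by step down to E4.
Step away and step back to the same note — a neighbor tone (upper neighbor).

Upper neighbor tone.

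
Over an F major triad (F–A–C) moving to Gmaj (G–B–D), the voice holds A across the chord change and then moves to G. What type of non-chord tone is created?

A is a suspension.

The harmony at that moment is G major triad (G, B, D); A is not a chord tone.
It is held over (the same pitch as the preceding A) and left by step down to G.
Held over from the previous chord and resolving down by step — a suspension.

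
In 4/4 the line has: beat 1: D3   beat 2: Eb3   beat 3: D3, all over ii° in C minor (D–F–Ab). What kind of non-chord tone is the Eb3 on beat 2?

The harmony at that moment is D diminished triad (D, F, Ab); Eb3 is not a chord tone.
It is approached by step up from D3 and left by step down to D3.
Step away and step back to the same note — a neighbor tone (upper neighbor).

Upper neighbor tone.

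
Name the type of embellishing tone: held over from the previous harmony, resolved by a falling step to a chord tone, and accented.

Approach: by preparation — the pitch is first a chord tone, then held (tied or repeated) while the harmony changes under it. Departure: down by step. Metric position: strong.
A prepared dissonance that resolves downward by step — a suspension. (The same figure resolving upward would be a retardation.)

Suspension.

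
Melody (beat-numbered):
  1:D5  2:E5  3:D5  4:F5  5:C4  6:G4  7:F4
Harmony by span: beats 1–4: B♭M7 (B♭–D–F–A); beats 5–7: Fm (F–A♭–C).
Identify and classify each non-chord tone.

E5 (beat 2) — neighbor tone; G4 (beat 6) — appoggiatura.

The harmony at that moment is B♭ major seventh chord (B♭, D, F, A); E5 is not a chord tone.
It is approached by step up from D5 and left by step down to D5.
Step away and step back to the same note — a neighbor tone (upper neighbor).
The harmony at that moment is F minor triad (F, A♭, C); G4 is not a chord tone.
It is approached by leap up from C4 and left by step down to F4.
Leap in, step out — an appoggiatura.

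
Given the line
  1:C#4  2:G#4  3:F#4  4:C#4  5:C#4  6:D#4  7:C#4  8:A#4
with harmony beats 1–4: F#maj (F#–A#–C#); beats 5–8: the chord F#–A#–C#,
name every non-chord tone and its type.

G#4 (beat 2) — appoggiatura; D#4 (beat 6) — neighbor tone.

The harmony at that moment is F# major triad (F#, A#, C#); G#4 is not a chord tone.
It is approached by leap up from C#4 and left by step down to F#4.
Leap in, step out — an appoggiatura.
The harmony at that moment is F# major triad (F#, A#, C#); D#4 is not a chord tone.
It is approached by step up from C#4 and left by step down to C#4.
Step away and step back to the same note — a neighbor tone (upper neighbor).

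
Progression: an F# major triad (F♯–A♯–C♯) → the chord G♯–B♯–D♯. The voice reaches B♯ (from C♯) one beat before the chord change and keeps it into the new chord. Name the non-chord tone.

B♯ is an anticipation.

The harmony at that moment is F♯ major triad (F♯, A♯, C♯); B♯ is not a chord tone.
It is approached by step down from C♯ and then sustained as the same pitch into the next harmony.
Arriving early and becoming a chord tone when the harmony changes — an anticipation.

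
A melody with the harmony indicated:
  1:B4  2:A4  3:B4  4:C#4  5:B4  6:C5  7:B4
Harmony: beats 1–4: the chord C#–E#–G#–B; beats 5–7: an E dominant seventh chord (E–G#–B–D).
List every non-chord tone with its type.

A4 (beat 2) — neighbor tone; C5 (beat 6) — neighbor tone.

The harmony at that moment is C# dominant seventh chord (C#, E#, G#, B); A4 is not a chord tone.
It is approached by step down from B4 and left by step up to B4.
Step away and step back to the same note — a neighbor tone (lower neighbor).
The harmony at that moment is E dominant seventh chord (E, G#, B, D); C5 is not a chord tone.
It is approached by step up from B4 and left by step down to B4.
Step away and step back to the same note — a neighbor tone (upper neighbor).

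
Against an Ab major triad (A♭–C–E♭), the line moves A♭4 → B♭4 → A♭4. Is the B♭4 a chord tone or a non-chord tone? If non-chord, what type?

The harmony at that moment is A♭ major triad (A♭, C, E♭); B♭4 is not a chord tone.
It is approached by step up from A♭4 and left by step down to A♭4.
Step away and step back to the same note — a neighbor tone (upper neighbor).

Non-chord tone — a neighbor tone.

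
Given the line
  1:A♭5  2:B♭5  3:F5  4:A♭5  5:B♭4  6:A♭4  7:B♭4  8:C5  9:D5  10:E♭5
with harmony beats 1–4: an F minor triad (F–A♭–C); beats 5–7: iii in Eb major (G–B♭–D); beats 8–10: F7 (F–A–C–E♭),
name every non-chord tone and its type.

B♭5 (beat 2) — escape tone; A♭4 (beat 6) — neighbor tone; D5 (beat 9) — passing tone.

The harmony at that moment is F minor triad (F, A♭, C); B♭5 is not a chord tone.
It is approached by step up from A♭5 and left by leap down to F5.
Step in, leap out — an escape tone.
The harmony at that moment is G minor triad (G, B♭, D); A♭4 is not a chord tone.
It is approached by step down from B♭4 and left by step up to B♭4.
Step away and step back to the same note — a neighbor tone (lower neighbor).
The harmony at that moment is F dominant seventh chord (F, A, C, E♭); D5 is not a chord tone.
It is approached by step up from C5 and left by step up to E♭5.
Step in, step out in the same direction — a passing tone.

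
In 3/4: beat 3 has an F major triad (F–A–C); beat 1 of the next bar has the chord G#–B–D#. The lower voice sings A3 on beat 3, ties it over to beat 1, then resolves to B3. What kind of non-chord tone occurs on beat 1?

The harmony at that moment is G# minor triad (G#, B, D#); A3 is not a chord tone.
It is held over (the same pitch as the preceding A3) and left by step up to B3.
Held over from the previous chord and resolving up by step — a retardation.

Retardation.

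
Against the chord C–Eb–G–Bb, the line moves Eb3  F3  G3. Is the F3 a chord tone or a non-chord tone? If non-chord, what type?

Non-chord tone — a passing tone.

The harmony at that moment is C minor seventh chord (C, Eb, G, Bb); F3 is not a chord tone.
It is approached by step up from Eb3 and left by step up to G3.
Step in, step out in the same direction — a passing tone.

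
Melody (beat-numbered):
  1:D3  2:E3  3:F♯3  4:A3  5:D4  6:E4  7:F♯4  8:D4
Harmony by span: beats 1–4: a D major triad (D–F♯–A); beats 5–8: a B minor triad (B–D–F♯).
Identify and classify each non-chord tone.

E3 (beat 2) — passing tone; E4 (beat 6) — passing tone.

The harmony at that moment is D major triad (D, F♯, A); E3 is not a chord tone.
It is approached by step up from D3 and left by step up to F♯3.
Step in, step out in the same direction — a passing tone.
The harmony at that moment is B minor triad (B, D, F♯); E4 is not a chord tone.
It is approached by step up from D4 and left by step up to F♯4.
Step in, step out in the same direction — a passing tone.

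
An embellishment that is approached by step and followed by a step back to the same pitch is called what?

Neighbor tone.

Approach: by step. Departure: by step in the opposite direction, back to the starting pitch.
Stepwise on both sides but reversing to return to the same chord tone — a neighbor tone. (Had it continued onward in the same direction it would be a passing tone instead.)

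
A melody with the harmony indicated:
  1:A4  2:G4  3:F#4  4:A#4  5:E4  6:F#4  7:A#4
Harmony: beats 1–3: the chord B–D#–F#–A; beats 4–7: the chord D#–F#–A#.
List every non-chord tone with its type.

G4 (beat 2) — passing tone; E4 (beat 5) — appoggiatura.

The harmony at that moment is B dominant seventh chord (B, D#, F#, A); G4 is not a chord tone.
It is approached by step down from A4 and left by step down to F#4.
Step in, step out in the same direction — a passing tone.
The harmony at that moment is D# minor triad (D#, F#, A#); E4 is not a chord tone.
It is approached by leap down from A#4 and left by step up to F#4.
Leap in, step out — an appoggiatura.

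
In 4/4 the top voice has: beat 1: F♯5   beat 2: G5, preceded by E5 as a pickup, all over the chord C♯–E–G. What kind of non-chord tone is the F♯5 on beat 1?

The harmony at that moment is C♯ diminished triad (C♯, E, G); F♯5 is not a chord tone.
It is approached by step up from E5 and left by step up to G5.
Step in, step out in the same direction — a passing tone.

Passing tone.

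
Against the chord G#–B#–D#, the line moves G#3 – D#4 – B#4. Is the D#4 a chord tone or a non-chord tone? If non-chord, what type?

Chord tone (the fifth of G# major triad).

G# major triad contains G#, B#, D#; D# is the fifth, so it is a chord tone.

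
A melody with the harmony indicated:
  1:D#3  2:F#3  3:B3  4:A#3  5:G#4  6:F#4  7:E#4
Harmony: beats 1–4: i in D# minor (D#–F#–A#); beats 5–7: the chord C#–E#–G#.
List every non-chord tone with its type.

The harmony at that moment is D# minor triad (D#, F#, A#); B3 is not a chord tone.
It is approached by leap up from F#3 and left by step down to A#3.
Leap in, step out — an appoggiatura.
The harmony at that moment is C# major triad (C#, E#, G#); F#4 is not a chord tone.
It is approached by step down from G#4 and left by step down to E#4.
Step in, step out in the same direction — a passing tone.

B3 (beat 3) — appoggiatura; F#4 (beat 6) — passing tone.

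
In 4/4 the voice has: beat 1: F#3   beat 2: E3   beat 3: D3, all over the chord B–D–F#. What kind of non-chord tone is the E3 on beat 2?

The harmony at that moment is B minor triad (B, D, F#); E3 is not a chord tone.
It is approached by step down from F#3 and left by step down to D3.
Step in, step out in the same direction — a passing tone.

Passing tone.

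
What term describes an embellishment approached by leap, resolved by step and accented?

Approach: by leap. Departure: by step. Metric position: strong.
Leap in, step out, in a metrically strong position — an appoggiatura. (It is the mirror image of the escape tone, which steps in and leaps out from a weak position.)

Appoggiatura.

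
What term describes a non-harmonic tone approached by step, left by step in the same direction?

Passing tone.

Approach: by step. Departure: by step, continuing in the same direction.
Stepwise on both sides with no change of direction means the note fills in the space between two different chord tones — a passing tone. (Had it turned back to its starting note it would be a neighbor tone instead.)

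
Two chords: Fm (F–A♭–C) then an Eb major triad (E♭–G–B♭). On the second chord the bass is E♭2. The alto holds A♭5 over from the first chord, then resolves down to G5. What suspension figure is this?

At the second chord the bass is E♭2. The suspended A♭5 lies a fourth above the bass; after resolving down by step to G5, the interval above the bass becomes a third.
Suspension figures are named by those two intervals: 4–3.

4–3 suspension.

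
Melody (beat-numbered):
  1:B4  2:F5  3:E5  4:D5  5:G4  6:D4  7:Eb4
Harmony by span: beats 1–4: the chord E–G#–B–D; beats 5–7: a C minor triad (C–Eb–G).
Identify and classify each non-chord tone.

F5 (beat 2) — appoggiatura; D4 (beat 6) — appoggiatura.

The harmony at that moment is E dominant seventh chord (E, G#, B, D); F5 is not a chord tone.
It is approached by leap up from B4 and left by step down to E5.
Leap in, step out — an appoggiatura.
The harmony at that moment is C minor triad (C, Eb, G); D4 is not a chord tone.
It is approached by leap down from G4 and left by step up to Eb4.
Leap in, step out — an appoggiatura.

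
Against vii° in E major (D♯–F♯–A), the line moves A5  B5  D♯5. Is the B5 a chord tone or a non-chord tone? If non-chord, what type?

Non-chord tone — an escape tone.

The harmony at that moment is D♯ diminished triad (D♯, F♯, A); B5 is not a chord tone.
It is approached by step up from A5 and left by leap down to D♯5.
Step in, leap out — an escape tone.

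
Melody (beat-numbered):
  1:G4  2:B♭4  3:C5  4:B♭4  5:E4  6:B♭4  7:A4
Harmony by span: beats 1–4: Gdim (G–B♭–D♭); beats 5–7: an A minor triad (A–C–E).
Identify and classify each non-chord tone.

C5 (beat 3) — neighbor tone; B♭4 (beat 6) — appoggiatura.

The harmony at that moment is G diminished triad (G, B♭, D♭); C5 is not a chord tone.
It is approached by step up from B♭4 and left by step down to B♭4.
Step away and step back to the same note — a neighbor tone (upper neighbor).
The harmony at that moment is A minor triad (A, C, E); B♭4 is not a chord tone.
It is approached by leap up from E4 and left by step down to A4.
Leap in, step out — an appoggiatura.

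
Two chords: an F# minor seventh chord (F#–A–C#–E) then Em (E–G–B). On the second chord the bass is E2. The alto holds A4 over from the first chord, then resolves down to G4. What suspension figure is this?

At the second chord the bass is E2. The suspended A4 lies a fourth above the bass; after resolving down by step to G4, the interval above the bass becomes a third.
Suspension figures are named by those two intervals: 4–3.

4–3 suspension.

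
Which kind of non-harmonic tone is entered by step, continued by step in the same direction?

Approach: by step. Departure: by step, continuing in the same direction.
Stepwise on both sides with no change of direction means the note fills in the space between two different chord tones — a passing tone. (Had it turned back to its starting note it would be a neighbor tone instead.)

Passing tone.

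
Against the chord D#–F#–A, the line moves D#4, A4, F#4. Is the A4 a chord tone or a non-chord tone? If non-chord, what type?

D# diminished triad contains D#, F#, A; A is the fifth, so it is a chord tone.

Chord tone (the fifth of D# diminished triad).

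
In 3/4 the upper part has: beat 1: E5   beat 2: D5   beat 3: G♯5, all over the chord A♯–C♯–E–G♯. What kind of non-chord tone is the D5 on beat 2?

Escape tone.

The harmony at that moment is A♯ half-diminished seventh chord (A♯, C♯, E, G♯); D5 is not a chord tone.
It is approached by step down from E5 and left by leap up to G♯5.
Step in, leap out, on a weak beat — an escape tone.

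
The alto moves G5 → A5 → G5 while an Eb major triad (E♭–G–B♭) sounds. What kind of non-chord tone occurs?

The harmony at that moment is E♭ major triad (E♭, G, B♭); A5 is not a chord tone.
It is approached by step up from G5 and left by step down to G5.
Step away and step back to the same note — a neighbor tone (upper neighbor).

A5 is a neighbor tone.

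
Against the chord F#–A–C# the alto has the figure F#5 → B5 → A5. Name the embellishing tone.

B5 is an appoggiatura.

The harmony at that moment is F# minor triad (F#, A, C#); B5 is not a chord tone.
It is approached by leap up from F#5 and left by step down to A5.
Leap in, step out — an appoggiatura.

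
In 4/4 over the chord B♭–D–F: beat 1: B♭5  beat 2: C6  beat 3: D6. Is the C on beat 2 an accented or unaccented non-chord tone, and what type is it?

Unaccented passing tone.

The harmony at that moment is B♭ major triad (B♭, D, F); C6 is not a chord tone.
It is approached by step up from B♭5 and left by step up to D6.
Step in, step out in the same direction — a passing tone.
It falls on a weak beat, so it is unaccented.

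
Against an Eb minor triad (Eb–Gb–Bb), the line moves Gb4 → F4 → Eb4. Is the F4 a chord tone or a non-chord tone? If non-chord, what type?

The harmony at that moment is Eb minor triad (Eb, Gb, Bb); F4 is not a chord tone.
It is approached by step down from Gb4 and left by step down to Eb4.
Step in, step out in the same direction — a passing tone.

Non-chord tone — a passing tone.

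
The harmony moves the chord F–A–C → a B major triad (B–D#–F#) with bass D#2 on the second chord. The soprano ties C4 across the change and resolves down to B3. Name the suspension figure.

At the second chord the bass is D#2. The suspended C4 lies a seventh above the bass; after resolving down by step to B3, the interval above the bass becomes a sixth.
Suspension figures are named by those two intervals: 7–6.

7–6 suspension.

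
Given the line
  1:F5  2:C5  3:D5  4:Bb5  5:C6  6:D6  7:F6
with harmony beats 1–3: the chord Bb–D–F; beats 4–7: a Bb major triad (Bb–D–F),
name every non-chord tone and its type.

The harmony at that moment is Bb major triad (Bb, D, F); C5 is not a chord tone.
It is approached by leap down from F5 and left by step up to D5.
Leap in, step out — an appoggiatura.
The harmony at that moment is Bb major triad (Bb, D, F); C6 is not a chord tone.
It is approached by step up from Bb5 and left by step up to D6.
Step in, step out in the same direction — a passing tone.

C5 (beat 2) — appoggiatura; C6 (beat 5) — passing tone.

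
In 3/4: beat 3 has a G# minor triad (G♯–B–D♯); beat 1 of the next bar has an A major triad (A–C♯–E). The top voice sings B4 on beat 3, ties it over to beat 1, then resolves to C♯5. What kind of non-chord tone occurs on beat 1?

Retardation.

The harmony at that moment is A major triad (A, C♯, E); B4 is not a chord tone.
It is held over (the same pitch as the preceding B4) and left by step up to C♯5.
Held over from the previous chord and resolving up by step — a retardation.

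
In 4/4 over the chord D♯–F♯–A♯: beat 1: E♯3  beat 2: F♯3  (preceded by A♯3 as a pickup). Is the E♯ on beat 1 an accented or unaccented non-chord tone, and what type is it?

Accented appoggiatura.

The harmony at that moment is D♯ minor triad (D♯, F♯, A♯); E♯3 is not a chord tone.
It is approached by leap down from A♯3 and left by step up to F♯3.
Leap in, step out — an appoggiatura.
It falls on the downbeat, so it is accented.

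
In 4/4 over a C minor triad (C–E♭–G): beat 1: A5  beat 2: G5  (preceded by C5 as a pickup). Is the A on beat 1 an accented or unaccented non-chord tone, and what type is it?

Accented appoggiatura.

The harmony at that moment is C minor triad (C, E♭, G); A5 is not a chord tone.
It is approached by leap up from C5 and left by step down to G5.
Leap in, step out — an appoggiatura.
It falls on the downbeat, so it is accented.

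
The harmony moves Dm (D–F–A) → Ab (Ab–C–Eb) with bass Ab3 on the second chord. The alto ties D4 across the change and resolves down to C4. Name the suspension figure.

At the second chord the bass is Ab3. The suspended D4 lies a fourth above the bass; after resolving down by step to C4, the interval above the bass becomes a third.
Suspension figures are named by those two intervals: 4–3.

4–3 suspension.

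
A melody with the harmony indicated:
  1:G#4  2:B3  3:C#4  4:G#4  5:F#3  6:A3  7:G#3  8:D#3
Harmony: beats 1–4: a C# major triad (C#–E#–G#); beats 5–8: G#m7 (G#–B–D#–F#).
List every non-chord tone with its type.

B3 (beat 2) — appoggiatura; A3 (beat 6) — appoggiatura.

The harmony at that moment is C# major triad (C#, E#, G#); B3 is not a chord tone.
It is approached by leap down from G#4 and left by step up to C#4.
Leap in, step out — an appoggiatura.
The harmony at that moment is G# minor seventh chord (G#, B, D#, F#); A3 is not a chord tone.
It is approached by leap up from F#3 and left by step down to G#3.
Leap in, step out — an appoggiatura.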